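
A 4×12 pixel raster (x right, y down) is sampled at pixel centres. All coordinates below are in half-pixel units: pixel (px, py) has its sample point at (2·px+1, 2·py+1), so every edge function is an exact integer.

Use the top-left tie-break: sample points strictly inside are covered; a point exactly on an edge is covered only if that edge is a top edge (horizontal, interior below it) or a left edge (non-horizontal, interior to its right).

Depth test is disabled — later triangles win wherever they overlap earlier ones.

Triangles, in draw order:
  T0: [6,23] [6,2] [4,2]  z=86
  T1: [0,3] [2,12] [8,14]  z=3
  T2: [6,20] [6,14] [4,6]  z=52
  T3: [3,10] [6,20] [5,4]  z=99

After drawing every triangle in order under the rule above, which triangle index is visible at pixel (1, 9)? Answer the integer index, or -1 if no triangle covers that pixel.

T0:
  2·area = 42  (B↔C swapped to make it positive)
  edge (6, 23)→(4, 2): d=(-2,-21) top-left  bias=+0
  edge (4, 2)→(6, 2): d=(2,0) top-left  bias=+0
  edge (6, 2)→(6, 23): d=(0,21) right/bottom  bias=-1
    (2,1)@(5, 3): e=[19,2,21] → #
    (3,1)@(7, 3): e=[61,2,-21] → ·
    (2,2)@(5, 5): e=[15,6,21] → #
    (3,2)@(7, 5): e=[57,6,-21] → ·
    (2,3)@(5, 7): e=[11,10,21] → #
    (3,3)@(7, 7): e=[53,10,-21] → ·
    (2,4)@(5, 9): e=[7,14,21] → #
    (3,4)@(7, 9): e=[49,14,-21] → ·
    (2,5)@(5, 11): e=[3,18,21] → #
    (3,5)@(7, 11): e=[45,18,-21] → ·
    (2,6)@(5, 13): e=[-1,22,21] → ·
  covered (5 px):
    · · · ·
    · · # ·
    · · # ·
    · · # ·
    · · # ·
    · · # ·
    · · · ·
    · · · ·
    · · · ·
    · · · ·
    · · · ·
    · · · ·
T1:
  2·area = 50  (B↔C swapped to make it positive)
  edge (0, 3)→(8, 14): d=(8,11) right/bottom  bias=-1
  edge (8, 14)→(2, 12): d=(-6,-2) top-left  bias=+0
  edge (2, 12)→(0, 3): d=(-2,-9) top-left  bias=+0
    (0,2)@(1, 5): e=[5,40,5] → #
    (1,2)@(3, 5): e=[-17,44,23] → ·
    (0,3)@(1, 7): e=[21,28,1] → #
    (1,3)@(3, 7): e=[-1,32,19] → ·
    (0,4)@(1, 9): e=[37,16,-3] → ·
    (1,4)@(3, 9): e=[15,20,15] → #
    (2,4)@(5, 9): e=[-7,24,33] → ·
    (1,5)@(3, 11): e=[31,8,11] → #
    (2,5)@(5, 11): e=[9,12,29] → #
    (3,5)@(7, 11): e=[-13,16,47] → ·
    (1,6)@(3, 13): e=[47,-4,7] → ·
    (2,6)@(5, 13): e=[25,0,25] → #  [on edge]
  covered (7 px):
    · · · ·
    · · · ·
    # · · ·
    # · · ·
    · # · ·
    · # # ·
    · · # #
    · · · ·
    · · · ·
    · · · ·
    · · · ·
    · · · ·
T2:
  2·area = 12  (B↔C swapped to make it positive)
  edge (6, 20)→(4, 6): d=(-2,-14) top-left  bias=+0
  edge (4, 6)→(6, 14): d=(2,8) right/bottom  bias=-1
  edge (6, 14)→(6, 20): d=(0,6) right/bottom  bias=-1
    (2,5)@(5, 11): e=[4,2,6] → #
    (3,5)@(7, 11): e=[32,-14,-6] → ·
    (2,6)@(5, 13): e=[0,6,6] → #  [on edge]
    (3,6)@(7, 13): e=[28,-10,-6] → ·
    (2,7)@(5, 15): e=[-4,10,6] → ·
  covered (2 px):
    · · · ·
    · · · ·
    · · · ·
    · · · ·
    · · · ·
    · · # ·
    · · # ·
    · · · ·
    · · · ·
    · · · ·
    · · · ·
    · · · ·
T3:
  2·area = 38  (B↔C swapped to make it positive)
  edge (3, 10)→(5, 4): d=(2,-6) top-left  bias=+0
  edge (5, 4)→(6, 20): d=(1,16) right/bottom  bias=-1
  edge (6, 20)→(3, 10): d=(-3,-10) top-left  bias=+0
    (2,2)@(5, 5): e=[2,1,35] → #
    (3,2)@(7, 5): e=[14,-31,55] → ·
    (2,3)@(5, 7): e=[6,3,29] → #
    (3,3)@(7, 7): e=[18,-29,49] → ·
    (2,4)@(5, 9): e=[10,5,23] → #
    (3,4)@(7, 9): e=[22,-27,43] → ·
    (2,5)@(5, 11): e=[14,7,17] → #
    (3,5)@(7, 11): e=[26,-25,37] → ·
    (2,6)@(5, 13): e=[18,9,11] → #
    (3,6)@(7, 13): e=[30,-23,31] → ·
    (2,7)@(5, 15): e=[22,11,5] → #
    (3,7)@(7, 15): e=[34,-21,25] → ·
  covered (6 px):
    · · · ·
    · · · ·
    · · # ·
    · · # ·
    · · # ·
    · · # ·
    · · # ·
    · · # ·
    · · · ·
    · · · ·
    · · · ·
    · · · ·

Z-buffer (winner per pixel, '.' = empty):
  . . . .
  . . 0 .
  1 . 3 .
  1 . 3 .
  . 1 3 .
  . 1 3 .
  . . 3 1
  . . 3 .
  . . . .
  . . . .
  . . . .
  . . . .

Answer: -1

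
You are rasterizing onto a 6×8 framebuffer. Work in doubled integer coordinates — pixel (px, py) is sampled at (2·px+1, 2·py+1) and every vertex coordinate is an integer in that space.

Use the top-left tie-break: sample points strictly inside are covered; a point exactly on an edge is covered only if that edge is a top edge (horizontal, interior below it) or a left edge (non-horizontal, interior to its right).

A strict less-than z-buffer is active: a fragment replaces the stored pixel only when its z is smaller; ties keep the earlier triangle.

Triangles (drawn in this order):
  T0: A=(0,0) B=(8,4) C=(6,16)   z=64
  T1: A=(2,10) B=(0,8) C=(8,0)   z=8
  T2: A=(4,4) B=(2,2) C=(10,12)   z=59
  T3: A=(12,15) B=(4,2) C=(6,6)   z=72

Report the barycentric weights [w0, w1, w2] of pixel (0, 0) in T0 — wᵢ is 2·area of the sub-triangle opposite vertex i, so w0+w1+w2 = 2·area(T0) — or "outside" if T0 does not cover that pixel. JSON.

T0:
  2·area = 104
  edge (0, 0)→(8, 4): d=(8,4) right/bottom  bias=-1
  edge (8, 4)→(6, 16): d=(-2,12) right/bottom  bias=-1
  edge (6, 16)→(0, 0): d=(-6,-16) top-left  bias=+0
    (0,0)@(1, 1): e=[4,90,10] → █
    (1,0)@(3, 1): e=[-4,66,42] → ·
    (0,1)@(1, 3): e=[20,86,-2] → ·
    (1,1)@(3, 3): e=[12,62,30] → █
    (2,1)@(5, 3): e=[4,38,62] → █
    (3,1)@(7, 3): e=[-4,14,94] → ·
    (1,2)@(3, 5): e=[28,58,18] → █
    (3,2)@(7, 5): e=[12,10,82] → █
    (4,2)@(9, 5): e=[4,-14,114] → ·
    (1,3)@(3, 7): e=[44,54,6] → █
    (4,3)@(9, 7): e=[20,-18,102] → ·
    (1,4)@(3, 9): e=[60,50,-6] → ·
  covered (13 px):
    █ · · · · ·
    · █ █ · · ·
    · █ █ █ · ·
    · █ █ █ · ·
    · · █ █ · ·
    · · █ · · ·
    · · █ · · ·
    · · · · · ·
T1:
  2·area = 32
  edge (2, 10)→(0, 8): d=(-2,-2) top-left  bias=+0
  edge (0, 8)→(8, 0): d=(8,-8) top-left  bias=+0
  edge (8, 0)→(2, 10): d=(-6,10) right/bottom  bias=-1
    (3,0)@(7, 1): e=[28,0,4] → █  [on edge]
    (4,0)@(9, 1): e=[32,16,-16] → ·
    (2,1)@(5, 3): e=[20,0,12] → █  [on edge]
    (3,1)@(7, 3): e=[24,16,-8] → ·
    (1,2)@(3, 5): e=[12,0,20] → █  [on edge]
    (2,2)@(5, 5): e=[16,16,0] → ·  [on edge]
    (0,3)@(1, 7): e=[4,0,28] → █  [on edge]
    (2,3)@(5, 7): e=[12,32,-12] → ·
    (0,4)@(1, 9): e=[0,16,16] → █  [on edge]
    (1,4)@(3, 9): e=[4,32,-4] → ·
    (0,5)@(1, 11): e=[-4,32,4] → ·
    (1,5)@(3, 11): e=[0,48,-16] → ·  [on edge]
    (2,6)@(5, 13): e=[0,80,-48] → ·  [on edge]
    (3,7)@(7, 15): e=[0,112,-80] → ·  [on edge]
  covered (6 px):
    · · · █ · ·
    · · █ · · ·
    · █ · · · ·
    █ █ · · · ·
    █ · · · · ·
    · · · · · ·
    · · · · · ·
    · · · · · ·
T2:
  2·area = 4  (B↔C swapped to make it positive)
  edge (4, 4)→(10, 12): d=(6,8) right/bottom  bias=-1
  edge (10, 12)→(2, 2): d=(-8,-10) top-left  bias=+0
  edge (2, 2)→(4, 4): d=(2,2) right/bottom  bias=-1
    (0,0)@(1, 1): e=[6,-2,0] → ·  [on edge]
    (1,1)@(3, 3): e=[2,2,0] → ·  [on edge]
    (2,2)@(5, 5): e=[-2,6,0] → ·  [on edge]
    (3,3)@(7, 7): e=[-6,10,0] → ·  [on edge]
    (4,4)@(9, 9): e=[-10,14,0] → ·  [on edge]
    (5,5)@(11, 11): e=[-14,18,0] → ·  [on edge]
  covered (0 px):
    · · · · · ·
    · · · · · ·
    · · · · · ·
    · · · · · ·
    · · · · · ·
    · · · · · ·
    · · · · · ·
    · · · · · ·
T3:
  2·area = 6  (B↔C swapped to make it positive)
  edge (12, 15)→(6, 6): d=(-6,-9) top-left  bias=+0
  edge (6, 6)→(4, 2): d=(-2,-4) top-left  bias=+0
  edge (4, 2)→(12, 15): d=(8,13) right/bottom  bias=-1
    (3,3)@(7, 7): e=[3,2,1] → █
    (4,3)@(9, 7): e=[21,10,-25] → ·
    (3,4)@(7, 9): e=[-9,-2,17] → ·
  covered (1 px):
    · · · · · ·
    · · · · · ·
    · · · · · ·
    · · · █ · ·
    · · · · · ·
    · · · · · ·
    · · · · · ·
    · · · · · ·

Result: [90,10,4]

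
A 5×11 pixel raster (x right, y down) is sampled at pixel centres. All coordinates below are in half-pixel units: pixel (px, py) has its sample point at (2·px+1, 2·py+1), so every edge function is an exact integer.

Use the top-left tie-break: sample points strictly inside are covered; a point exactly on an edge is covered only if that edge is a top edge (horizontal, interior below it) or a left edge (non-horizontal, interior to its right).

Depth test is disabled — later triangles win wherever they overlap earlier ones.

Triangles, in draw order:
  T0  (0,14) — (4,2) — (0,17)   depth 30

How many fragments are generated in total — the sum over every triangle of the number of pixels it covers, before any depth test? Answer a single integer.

T0:
  2·area = 12
  edge (0, 14)→(4, 2): d=(4,-12) top-left  bias=+0
  edge (4, 2)→(0, 17): d=(-4,15) right/bottom  bias=-1
  edge (0, 17)→(0, 14): d=(0,-3) top-left  bias=+0
    (1,2)@(3, 5): e=[0,3,9] → X  [on edge]
    (2,2)@(5, 5): e=[24,-27,15] → .
    (1,3)@(3, 7): e=[8,-5,9] → .
    (0,5)@(1, 11): e=[0,9,3] → X  [on edge]
    (1,5)@(3, 11): e=[24,-21,9] → .
    (0,6)@(1, 13): e=[8,1,3] → X
    (1,6)@(3, 13): e=[32,-29,9] → .
    (0,7)@(1, 15): e=[16,-7,3] → .
  covered (3 px):
    . . . . .
    . . . . .
    . X . . .
    . . . . .
    . . . . .
    X . . . .
    X . . . .
    . . . . .
    . . . . .
    . . . . .
    . . . . .

Result: 3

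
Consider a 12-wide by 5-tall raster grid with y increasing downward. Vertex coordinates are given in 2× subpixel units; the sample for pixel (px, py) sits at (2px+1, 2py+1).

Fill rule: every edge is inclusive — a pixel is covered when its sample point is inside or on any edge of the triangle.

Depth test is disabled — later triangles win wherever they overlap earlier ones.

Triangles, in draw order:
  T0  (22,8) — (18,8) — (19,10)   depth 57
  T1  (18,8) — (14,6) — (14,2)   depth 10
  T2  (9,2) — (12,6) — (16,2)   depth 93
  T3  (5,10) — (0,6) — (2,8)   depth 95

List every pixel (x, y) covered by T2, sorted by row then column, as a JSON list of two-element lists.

T0:
  2·area = 8  (B↔C swapped to make it positive)
  edge (22, 8)→(19, 10): d=(-3,2) inclusive
  edge (19, 10)→(18, 8): d=(-1,-2) inclusive
  edge (18, 8)→(22, 8): d=(4,0) inclusive
    (9,4)@(19, 9): e=[3,1,4] → #
    (10,4)@(21, 9): e=[-1,5,4] → ·
  covered (1 px):
    · · · · · · · · · · · ·
    · · · · · · · · · · · ·
    · · · · · · · · · · · ·
    · · · · · · · · · · · ·
    · · · · · · · · · # · ·
T1:
  2·area = 16
  edge (18, 8)→(14, 6): d=(-4,-2) inclusive
  edge (14, 6)→(14, 2): d=(0,-4) inclusive
  edge (14, 2)→(18, 8): d=(4,6) inclusive
    (7,2)@(15, 5): e=[6,4,6] → #
    (8,2)@(17, 5): e=[10,12,-6] → ·
    (7,3)@(15, 7): e=[-2,4,14] → ·
    (8,3)@(17, 7): e=[2,12,2] → #
    (9,3)@(19, 7): e=[6,20,-10] → ·
    (8,4)@(17, 9): e=[-6,12,10] → ·
  covered (2 px):
    · · · · · · · · · · · ·
    · · · · · · · · · · · ·
    · · · · · · · # · · · ·
    · · · · · · · · # · · ·
    · · · · · · · · · · · ·
T2:
  2·area = 28  (B↔C swapped to make it positive)
  edge (9, 2)→(16, 2): d=(7,0) inclusive
  edge (16, 2)→(12, 6): d=(-4,4) inclusive
  edge (12, 6)→(9, 2): d=(-3,-4) inclusive
    (8,0)@(17, 1): e=[-7,0,35] → ·  [on edge]
    (5,1)@(11, 3): e=[7,16,5] → #
    (6,1)@(13, 3): e=[7,8,13] → #
    (7,1)@(15, 3): e=[7,0,21] → #  [on edge]
    (8,1)@(17, 3): e=[7,-8,29] → ·
    (5,2)@(11, 5): e=[21,8,-1] → ·
    (6,2)@(13, 5): e=[21,0,7] → #  [on edge]
    (7,2)@(15, 5): e=[21,-8,15] → ·
    (5,3)@(11, 7): e=[35,0,-7] → ·  [on edge]
    (6,3)@(13, 7): e=[35,-8,1] → ·
    (4,4)@(9, 9): e=[49,0,-21] → ·  [on edge]
  covered (4 px):
    · · · · · · · · · · · ·
    · · · · · # # # · · · ·
    · · · · · · # · · · · ·
    · · · · · · · · · · · ·
    · · · · · · · · · · · ·
T3:
  2·area = 2  (B↔C swapped to make it positive)
  edge (5, 10)→(2, 8): d=(-3,-2) inclusive
  edge (2, 8)→(0, 6): d=(-2,-2) inclusive
  edge (0, 6)→(5, 10): d=(5,4) inclusive
    (0,3)@(1, 7): e=[1,0,1] → #  [on edge]
    (1,3)@(3, 7): e=[5,4,-7] → ·
    (0,4)@(1, 9): e=[-5,-4,11] → ·
    (1,4)@(3, 9): e=[-1,0,3] → ·  [on edge]
  covered (1 px):
    · · · · · · · · · · · ·
    · · · · · · · · · · · ·
    · · · · · · · · · · · ·
    # · · · · · · · · · · ·
    · · · · · · · · · · · ·

Answer: [[5,1],[6,1],[7,1],[6,2]]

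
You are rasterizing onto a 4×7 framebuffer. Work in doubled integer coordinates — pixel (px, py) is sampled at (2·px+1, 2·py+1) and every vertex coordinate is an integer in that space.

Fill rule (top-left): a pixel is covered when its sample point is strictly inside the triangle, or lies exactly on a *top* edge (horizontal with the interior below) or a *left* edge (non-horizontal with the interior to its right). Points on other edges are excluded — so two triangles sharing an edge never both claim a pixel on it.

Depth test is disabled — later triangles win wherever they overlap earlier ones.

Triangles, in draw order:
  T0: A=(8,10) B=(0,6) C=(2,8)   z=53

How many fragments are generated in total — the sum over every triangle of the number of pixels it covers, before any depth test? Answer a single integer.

T0:
  2·area = 8  (B↔C swapped to make it positive)
  edge (8, 10)→(2, 8): d=(-6,-2) top-left  bias=+0
  edge (2, 8)→(0, 6): d=(-2,-2) top-left  bias=+0
  edge (0, 6)→(8, 10): d=(8,4) right/bottom  bias=-1
    (0,3)@(1, 7): e=[4,0,4] → X  [on edge]
    (1,3)@(3, 7): e=[8,4,-4] → .
    (0,4)@(1, 9): e=[-8,-4,20] → .
    (1,4)@(3, 9): e=[-4,0,12] → .  [on edge]
    (2,4)@(5, 9): e=[0,4,4] → X  [on edge]
    (3,4)@(7, 9): e=[4,8,-4] → .
    (2,5)@(5, 11): e=[-12,0,20] → .  [on edge]
    (3,6)@(7, 13): e=[-20,0,28] → .  [on edge]
  covered (2 px):
    . . . .
    . . . .
    . . . .
    X . . .
    . . X .
    . . . .
    . . . .

Answer: 2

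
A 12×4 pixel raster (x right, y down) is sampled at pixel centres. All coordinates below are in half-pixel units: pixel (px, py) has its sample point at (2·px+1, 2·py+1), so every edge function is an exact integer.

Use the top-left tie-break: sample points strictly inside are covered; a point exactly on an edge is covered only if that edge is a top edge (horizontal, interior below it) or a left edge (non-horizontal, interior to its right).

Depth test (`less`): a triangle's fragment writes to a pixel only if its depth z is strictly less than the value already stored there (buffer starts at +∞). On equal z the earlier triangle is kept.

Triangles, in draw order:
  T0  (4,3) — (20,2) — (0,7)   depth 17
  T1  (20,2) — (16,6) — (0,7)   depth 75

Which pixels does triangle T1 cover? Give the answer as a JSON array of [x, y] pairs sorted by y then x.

T0:
  2·area = 60
  edge (4, 3)→(20, 2): d=(16,-1) top-left  bias=+0
  edge (20, 2)→(0, 7): d=(-20,5) right/bottom  bias=-1
  edge (0, 7)→(4, 3): d=(4,-4) top-left  bias=+0
    (2,1)@(5, 3): e=[1,55,4] → █
    (3,1)@(7, 3): e=[3,45,12] → █
    (4,1)@(9, 3): e=[5,35,20] → █
    (5,1)@(11, 3): e=[7,25,28] → █
    (6,1)@(13, 3): e=[9,15,36] → █
    (7,1)@(15, 3): e=[11,5,44] → █
    (8,1)@(17, 3): e=[13,-5,52] → ·
    (1,2)@(3, 5): e=[31,25,4] → █
    (4,2)@(9, 5): e=[37,-5,28] → ·
    (5,2)@(11, 5): e=[39,-15,36] → ·
    (6,2)@(13, 5): e=[41,-25,44] → ·
    (7,2)@(15, 5): e=[43,-35,52] → ·
  covered (9 px):
    · · · · · · · · · · · ·
    · · █ █ █ █ █ █ · · · ·
    · █ █ █ · · · · · · · ·
    · · · · · · · · · · · ·
T1:
  2·area = 60
  edge (20, 2)→(16, 6): d=(-4,4) right/bottom  bias=-1
  edge (16, 6)→(0, 7): d=(-16,1) right/bottom  bias=-1
  edge (0, 7)→(20, 2): d=(20,-5) top-left  bias=+0
    (10,0)@(21, 1): e=[0,75,-15] → ·  [on edge]
    (8,1)@(17, 3): e=[8,47,5] → █
    (9,1)@(19, 3): e=[0,45,15] → ·  [on edge]
    (4,2)@(9, 5): e=[32,23,5] → █
    (5,2)@(11, 5): e=[24,21,15] → █
    (6,2)@(13, 5): e=[16,19,25] → █
    (7,2)@(15, 5): e=[8,17,35] → █
    (8,2)@(17, 5): e=[0,15,45] → ·  [on edge]
    (4,3)@(9, 7): e=[24,-9,45] → ·
    (5,3)@(11, 7): e=[16,-11,55] → ·
    (6,3)@(13, 7): e=[8,-13,65] → ·
    (7,3)@(15, 7): e=[0,-15,75] → ·  [on edge]
  covered (5 px):
    · · · · · · · · · · · ·
    · · · · · · · · █ · · ·
    · · · · █ █ █ █ · · · ·
    · · · · · · · · · · · ·

Result: [[8,1],[4,2],[5,2],[6,2],[7,2]]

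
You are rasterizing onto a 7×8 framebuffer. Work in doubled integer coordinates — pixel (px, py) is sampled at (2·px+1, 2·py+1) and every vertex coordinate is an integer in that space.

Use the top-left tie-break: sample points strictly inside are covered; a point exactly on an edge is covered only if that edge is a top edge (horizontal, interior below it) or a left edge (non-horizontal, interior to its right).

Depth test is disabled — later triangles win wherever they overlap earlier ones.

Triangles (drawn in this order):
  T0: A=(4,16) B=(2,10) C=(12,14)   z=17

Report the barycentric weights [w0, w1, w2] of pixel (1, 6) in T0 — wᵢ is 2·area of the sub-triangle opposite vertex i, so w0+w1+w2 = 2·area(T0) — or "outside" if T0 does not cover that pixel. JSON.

T0:
  2·area = 52
  edge (4, 16)→(2, 10): d=(-2,-6) top-left  bias=+0
  edge (2, 10)→(12, 14): d=(10,4) right/bottom  bias=-1
  edge (12, 14)→(4, 16): d=(-8,2) right/bottom  bias=-1
    (0,3)@(1, 7): e=[0,-26,78] → .  [on edge]
    (1,5)@(3, 11): e=[4,6,42] → X
    (2,5)@(5, 11): e=[16,-2,38] → .
    (1,6)@(3, 13): e=[0,26,26] → X  [on edge]
    (2,6)@(5, 13): e=[12,18,22] → X
    (3,6)@(7, 13): e=[24,10,18] → X
    (4,6)@(9, 13): e=[36,2,14] → X
    (5,6)@(11, 13): e=[48,-6,10] → .
    (1,7)@(3, 15): e=[-4,46,10] → .
    (2,7)@(5, 15): e=[8,38,6] → X
    (4,7)@(9, 15): e=[32,22,-2] → .
  covered (7 px):
    . . . . . . .
    . . . . . . .
    . . . . . . .
    . . . . . . .
    . . . . . . .
    . X . . . . .
    . X X X X . .
    . . X X . . .

Result: [26,26,0]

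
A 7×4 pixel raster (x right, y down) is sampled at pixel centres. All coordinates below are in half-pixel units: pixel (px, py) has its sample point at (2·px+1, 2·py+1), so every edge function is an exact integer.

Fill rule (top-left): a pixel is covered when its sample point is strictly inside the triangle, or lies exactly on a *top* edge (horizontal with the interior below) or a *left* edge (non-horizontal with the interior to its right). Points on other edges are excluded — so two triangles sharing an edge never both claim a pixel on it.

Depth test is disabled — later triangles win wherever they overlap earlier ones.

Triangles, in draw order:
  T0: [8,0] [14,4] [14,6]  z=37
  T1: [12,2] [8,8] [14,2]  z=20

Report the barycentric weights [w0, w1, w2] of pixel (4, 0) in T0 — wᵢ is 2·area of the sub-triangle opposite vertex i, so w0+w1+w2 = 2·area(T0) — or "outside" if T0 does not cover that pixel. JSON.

T0:
  2·area = 12
  edge (8, 0)→(14, 4): d=(6,4) right/bottom  bias=-1
  edge (14, 4)→(14, 6): d=(0,2) right/bottom  bias=-1
  edge (14, 6)→(8, 0): d=(-6,-6) top-left  bias=+0
    (4,0)@(9, 1): e=[2,10,0] → #  [on edge]
    (5,0)@(11, 1): e=[-6,6,12] → ·
    (4,1)@(9, 3): e=[14,10,-12] → ·
    (5,1)@(11, 3): e=[6,6,0] → #  [on edge]
    (6,1)@(13, 3): e=[-2,2,12] → ·
    (5,2)@(11, 5): e=[18,6,-12] → ·
    (6,2)@(13, 5): e=[10,2,0] → #  [on edge]
    (6,3)@(13, 7): e=[22,2,-12] → ·
  covered (3 px):
    · · · · # · ·
    · · · · · # ·
    · · · · · · #
    · · · · · · ·
T1:
  2·area = 12  (B↔C swapped to make it positive)
  edge (12, 2)→(14, 2): d=(2,0) top-left  bias=+0
  edge (14, 2)→(8, 8): d=(-6,6) right/bottom  bias=-1
  edge (8, 8)→(12, 2): d=(4,-6) top-left  bias=+0
    (6,1)@(13, 3): e=[2,0,10] → ·  [on edge]
    (5,2)@(11, 5): e=[6,0,6] → ·  [on edge]
    (4,3)@(9, 7): e=[10,0,2] → ·  [on edge]
  covered (0 px):
    · · · · · · ·
    · · · · · · ·
    · · · · · · ·
    · · · · · · ·

Answer: [10,0,2]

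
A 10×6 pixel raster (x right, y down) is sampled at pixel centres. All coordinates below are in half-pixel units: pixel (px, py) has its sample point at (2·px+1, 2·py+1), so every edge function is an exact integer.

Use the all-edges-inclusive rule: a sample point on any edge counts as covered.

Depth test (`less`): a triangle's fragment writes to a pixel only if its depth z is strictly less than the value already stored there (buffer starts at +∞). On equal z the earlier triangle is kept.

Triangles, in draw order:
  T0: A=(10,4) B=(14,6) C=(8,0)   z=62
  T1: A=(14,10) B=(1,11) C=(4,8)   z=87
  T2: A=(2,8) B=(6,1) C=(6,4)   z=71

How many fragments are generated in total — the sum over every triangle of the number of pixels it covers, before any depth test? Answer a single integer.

T0:
  2·area = 12  (B↔C swapped to make it positive)
  edge (10, 4)→(8, 0): d=(-2,-4) inclusive
  edge (8, 0)→(14, 6): d=(6,6) inclusive
  edge (14, 6)→(10, 4): d=(-4,-2) inclusive
    (4,0)@(9, 1): e=[2,0,10] → X  [on edge]
    (5,0)@(11, 1): e=[10,-12,14] → .
    (4,1)@(9, 3): e=[-2,12,2] → .
    (5,1)@(11, 3): e=[6,0,6] → X  [on edge]
    (6,1)@(13, 3): e=[14,-12,10] → .
    (5,2)@(11, 5): e=[2,12,-2] → .
    (6,2)@(13, 5): e=[10,0,2] → X  [on edge]
    (7,2)@(15, 5): e=[18,-12,6] → .
    (6,3)@(13, 7): e=[6,12,-6] → .
    (7,3)@(15, 7): e=[14,0,-2] → .  [on edge]
    (8,4)@(17, 9): e=[18,0,-6] → .  [on edge]
    (9,5)@(19, 11): e=[22,0,-10] → .  [on edge]
  covered (3 px):
    . . . . X . . . . .
    . . . . . X . . . .
    . . . . . . X . . .
    . . . . . . . . . .
    . . . . . . . . . .
    . . . . . . . . . .
T1:
  2·area = 36
  edge (14, 10)→(1, 11): d=(-13,1) inclusive
  edge (1, 11)→(4, 8): d=(3,-3) inclusive
  edge (4, 8)→(14, 10): d=(10,2) inclusive
    (5,0)@(11, 1): e=[120,0,-84] → .  [on edge]
    (4,1)@(9, 3): e=[96,0,-60] → .  [on edge]
    (3,2)@(7, 5): e=[72,0,-36] → .  [on edge]
    (2,3)@(5, 7): e=[48,0,-12] → .  [on edge]
    (1,4)@(3, 9): e=[24,0,12] → X  [on edge]
    (2,4)@(5, 9): e=[22,6,8] → X
    (3,4)@(7, 9): e=[20,12,4] → X
    (4,4)@(9, 9): e=[18,18,0] → X  [on edge]
    (5,4)@(11, 9): e=[16,24,-4] → .
    (0,5)@(1, 11): e=[0,0,36] → X  [on edge]
    (1,5)@(3, 11): e=[-2,6,32] → .
    (2,5)@(5, 11): e=[-4,12,28] → .
    (9,5)@(19, 11): e=[-18,54,0] → .  [on edge]
  covered (5 px):
    . . . . . . . . . .
    . . . . . . . . . .
    . . . . . . . . . .
    . . . . . . . . . .
    . X X X X . . . . .
    X . . . . . . . . .
T2:
  2·area = 12
  edge (2, 8)→(6, 1): d=(4,-7) inclusive
  edge (6, 1)→(6, 4): d=(0,3) inclusive
  edge (6, 4)→(2, 8): d=(-4,4) inclusive
    (4,0)@(9, 1): e=[21,-9,0] → .  [on edge]
    (2,1)@(5, 3): e=[1,3,8] → X
    (3,1)@(7, 3): e=[15,-3,0] → .  [on edge]
    (2,2)@(5, 5): e=[9,3,0] → X  [on edge]
    (3,2)@(7, 5): e=[23,-3,-8] → .
    (1,3)@(3, 7): e=[3,9,0] → X  [on edge]
    (2,3)@(5, 7): e=[17,3,-8] → .
    (0,4)@(1, 9): e=[-3,15,0] → .  [on edge]
    (1,4)@(3, 9): e=[11,9,-8] → .
  covered (3 px):
    . . . . . . . . . .
    . . X . . . . . . .
    . . X . . . . . . .
    . X . . . . . . . .
    . . . . . . . . . .
    . . . . . . . . . .

Result: 11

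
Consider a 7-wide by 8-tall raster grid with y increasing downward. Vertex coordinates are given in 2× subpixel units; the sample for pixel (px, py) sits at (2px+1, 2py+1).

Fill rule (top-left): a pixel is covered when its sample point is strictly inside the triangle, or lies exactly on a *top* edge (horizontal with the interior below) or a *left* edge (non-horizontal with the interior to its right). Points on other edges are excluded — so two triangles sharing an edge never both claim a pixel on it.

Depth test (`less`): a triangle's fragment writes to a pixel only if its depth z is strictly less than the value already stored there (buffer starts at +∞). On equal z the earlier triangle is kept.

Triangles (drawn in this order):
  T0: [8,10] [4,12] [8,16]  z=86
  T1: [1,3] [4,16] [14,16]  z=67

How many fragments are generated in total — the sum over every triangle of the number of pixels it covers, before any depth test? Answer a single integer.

T0:
  2·area = 24  (B↔C swapped to make it positive)
  edge (8, 10)→(8, 16): d=(0,6) right/bottom  bias=-1
  edge (8, 16)→(4, 12): d=(-4,-4) top-left  bias=+0
  edge (4, 12)→(8, 10): d=(4,-2) top-left  bias=+0
    (0,4)@(1, 9): e=[42,0,-18] → ·  [on edge]
    (1,5)@(3, 11): e=[30,0,-6] → ·  [on edge]
    (3,5)@(7, 11): e=[6,16,2] → █
    (4,5)@(9, 11): e=[-6,24,6] → ·
    (2,6)@(5, 13): e=[18,0,6] → █  [on edge]
    (4,6)@(9, 13): e=[-6,16,14] → ·
    (2,7)@(5, 15): e=[18,-8,14] → ·
    (3,7)@(7, 15): e=[6,0,18] → █  [on edge]
    (4,7)@(9, 15): e=[-6,8,22] → ·
  covered (4 px):
    · · · · · · ·
    · · · · · · ·
    · · · · · · ·
    · · · · · · ·
    · · · · · · ·
    · · · █ · · ·
    · · █ █ · · ·
    · · · █ · · ·
T1:
  2·area = 130  (B↔C swapped to make it positive)
  edge (1, 3)→(14, 16): d=(13,13) right/bottom  bias=-1
  edge (14, 16)→(4, 16): d=(-10,0) right/bottom  bias=-1
  edge (4, 16)→(1, 3): d=(-3,-13) top-left  bias=+0
    (0,1)@(1, 3): e=[0,130,0] → ·  [on edge]
    (1,2)@(3, 5): e=[0,110,20] → ·  [on edge]
    (1,3)@(3, 7): e=[26,90,14] → █
    (2,3)@(5, 7): e=[0,90,40] → ·  [on edge]
    (1,4)@(3, 9): e=[52,70,8] → █
    (2,4)@(5, 9): e=[26,70,34] → █
    (3,4)@(7, 9): e=[0,70,60] → ·  [on edge]
    (1,5)@(3, 11): e=[78,50,2] → █
    (3,5)@(7, 11): e=[26,50,54] → █
    (4,5)@(9, 11): e=[0,50,80] → ·  [on edge]
    (1,6)@(3, 13): e=[104,30,-4] → ·
    (2,6)@(5, 13): e=[78,30,22] → █
    (5,6)@(11, 13): e=[0,30,100] → ·  [on edge]
    (6,7)@(13, 15): e=[0,10,120] → ·  [on edge]
  covered (13 px):
    · · · · · · ·
    · · · · · · ·
    · · · · · · ·
    · █ · · · · ·
    · █ █ · · · ·
    · █ █ █ · · ·
    · · █ █ █ · ·
    · · █ █ █ █ ·

Answer: 17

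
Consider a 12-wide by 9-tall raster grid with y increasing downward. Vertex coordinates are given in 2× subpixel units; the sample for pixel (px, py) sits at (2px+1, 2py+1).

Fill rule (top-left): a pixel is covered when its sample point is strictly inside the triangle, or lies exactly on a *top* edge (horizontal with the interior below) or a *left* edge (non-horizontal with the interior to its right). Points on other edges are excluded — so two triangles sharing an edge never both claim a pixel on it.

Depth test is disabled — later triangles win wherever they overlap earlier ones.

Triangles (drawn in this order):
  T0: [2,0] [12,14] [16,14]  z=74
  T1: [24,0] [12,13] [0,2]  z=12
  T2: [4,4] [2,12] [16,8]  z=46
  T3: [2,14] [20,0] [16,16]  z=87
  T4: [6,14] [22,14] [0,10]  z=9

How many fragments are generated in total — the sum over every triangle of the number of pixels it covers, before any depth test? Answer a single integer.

T0:
  2·area = 56  (B↔C swapped to make it positive)
  edge (2, 0)→(16, 14): d=(14,14) right/bottom  bias=-1
  edge (16, 14)→(12, 14): d=(-4,0) right/bottom  bias=-1
  edge (12, 14)→(2, 0): d=(-10,-14) top-left  bias=+0
    (1,0)@(3, 1): e=[0,52,4] → ·  [on edge]
    (2,1)@(5, 3): e=[0,44,12] → ·  [on edge]
    (3,2)@(7, 5): e=[0,36,20] → ·  [on edge]
    (3,3)@(7, 7): e=[28,28,0] → #  [on edge]
    (4,3)@(9, 7): e=[0,28,28] → ·  [on edge]
    (3,4)@(7, 9): e=[56,20,-20] → ·
    (4,4)@(9, 9): e=[28,20,8] → #
    (5,4)@(11, 9): e=[0,20,36] → ·  [on edge]
    (4,5)@(9, 11): e=[56,12,-12] → ·
    (5,5)@(11, 11): e=[28,12,16] → #
    (6,5)@(13, 11): e=[0,12,44] → ·  [on edge]
    (5,6)@(11, 13): e=[56,4,-4] → ·
    (7,6)@(15, 13): e=[0,4,52] → ·  [on edge]
    (8,7)@(17, 15): e=[0,-4,60] → ·  [on edge]
    (9,8)@(19, 17): e=[0,-12,68] → ·  [on edge]
  covered (4 px):
    · · · · · · · · · · · ·
    · · · · · · · · · · · ·
    · · · · · · · · · · · ·
    · · · # · · · · · · · ·
    · · · · # · · · · · · ·
    · · · · · # · · · · · ·
    · · · · · · # · · · · ·
    · · · · · · · · · · · ·
    · · · · · · · · · · · ·
T1:
  2·area = 288
  edge (24, 0)→(12, 13): d=(-12,13) right/bottom  bias=-1
  edge (12, 13)→(0, 2): d=(-12,-11) top-left  bias=+0
  edge (0, 2)→(24, 0): d=(24,-2) top-left  bias=+0
    (6,0)@(13, 1): e=[131,155,2] → #
    (7,0)@(15, 1): e=[105,177,6] → #
    (8,0)@(17, 1): e=[79,199,10] → #
    (9,0)@(19, 1): e=[53,221,14] → #
    (10,0)@(21, 1): e=[27,243,18] → #
    (11,0)@(23, 1): e=[1,265,22] → #
    (1,1)@(3, 3): e=[237,21,30] → #
    (2,1)@(5, 3): e=[211,43,34] → #
    (3,1)@(7, 3): e=[185,65,38] → #
    (4,1)@(9, 3): e=[159,87,42] → #
    (5,1)@(11, 3): e=[133,109,46] → #
    (11,1)@(23, 3): e=[-23,241,70] → ·
  covered (36 px):
    · · · · · · # # # # # #
    · # # # # # # # # # # ·
    · · # # # # # # # # · ·
    · · · # # # # # # · · ·
    · · · · # # # # · · · ·
    · · · · · # # · · · · ·
    · · · · · · · · · · · ·
    · · · · · · · · · · · ·
    · · · · · · · · · · · ·
T2:
  2·area = 104  (B↔C swapped to make it positive)
  edge (4, 4)→(16, 8): d=(12,4) right/bottom  bias=-1
  edge (16, 8)→(2, 12): d=(-14,4) right/bottom  bias=-1
  edge (2, 12)→(4, 4): d=(2,-8) top-left  bias=+0
    (0,1)@(1, 3): e=[0,130,-26] → ·  [on edge]
    (2,2)@(5, 5): e=[8,86,10] → #
    (3,2)@(7, 5): e=[0,78,26] → ·  [on edge]
    (2,3)@(5, 7): e=[32,58,14] → #
    (3,3)@(7, 7): e=[24,50,30] → #
    (4,3)@(9, 7): e=[16,42,46] → #
    (5,3)@(11, 7): e=[8,34,62] → #
    (6,3)@(13, 7): e=[0,26,78] → ·  [on edge]
    (1,4)@(3, 9): e=[64,38,2] → #
    (6,4)@(13, 9): e=[24,-2,82] → ·
    (9,4)@(19, 9): e=[0,-26,130] → ·  [on edge]
    (1,5)@(3, 11): e=[88,10,6] → #
  covered (12 px):
    · · · · · · · · · · · ·
    · · · · · · · · · · · ·
    · · # · · · · · · · · ·
    · · # # # # · · · · · ·
    · # # # # # · · · · · ·
    · # # · · · · · · · · ·
    · · · · · · · · · · · ·
    · · · · · · · · · · · ·
    · · · · · · · · · · · ·
T3:
  2·area = 232
  edge (2, 14)→(20, 0): d=(18,-14) top-left  bias=+0
  edge (20, 0)→(16, 16): d=(-4,16) right/bottom  bias=-1
  edge (16, 16)→(2, 14): d=(-14,-2) top-left  bias=+0
    (9,0)@(19, 1): e=[4,12,216] → #
    (10,0)@(21, 1): e=[32,-20,220] → ·
    (8,1)@(17, 3): e=[12,36,184] → #
    (10,1)@(21, 3): e=[68,-28,192] → ·
    (7,2)@(15, 5): e=[20,60,152] → #
    (9,2)@(19, 5): e=[76,-4,160] → ·
    (5,3)@(11, 7): e=[0,116,116] → #  [on edge]
    (6,3)@(13, 7): e=[28,84,120] → #
    (9,3)@(19, 7): e=[112,-12,132] → ·
    (4,4)@(9, 9): e=[8,140,84] → #
    (9,4)@(19, 9): e=[148,-20,104] → ·
    (3,5)@(7, 11): e=[16,164,52] → #
    (4,7)@(9, 15): e=[116,116,0] → #  [on edge]
    (11,8)@(23, 17): e=[348,-116,0] → ·  [on edge]
  covered (30 px):
    · · · · · · · · · # · ·
    · · · · · · · · # # · ·
    · · · · · · · # # · · ·
    · · · · · # # # # · · ·
    · · · · # # # # # · · ·
    · · · # # # # # # · · ·
    · · # # # # # # · · · ·
    · · · · # # # # · · · ·
    · · · · · · · · · · · ·
T4:
  2·area = 64  (B↔C swapped to make it positive)
  edge (6, 14)→(0, 10): d=(-6,-4) top-left  bias=+0
  edge (0, 10)→(22, 14): d=(22,4) right/bottom  bias=-1
  edge (22, 14)→(6, 14): d=(-16,0) right/bottom  bias=-1
    (1,5)@(3, 11): e=[6,10,48] → #
    (2,5)@(5, 11): e=[14,2,48] → #
    (3,5)@(7, 11): e=[22,-6,48] → ·
    (1,6)@(3, 13): e=[-6,54,16] → ·
    (2,6)@(5, 13): e=[2,46,16] → #
    (3,6)@(7, 13): e=[10,38,16] → #
    (4,6)@(9, 13): e=[18,30,16] → #
    (5,6)@(11, 13): e=[26,22,16] → #
    (6,6)@(13, 13): e=[34,14,16] → #
    (7,6)@(15, 13): e=[42,6,16] → #
    (8,6)@(17, 13): e=[50,-2,16] → ·
    (2,7)@(5, 15): e=[-10,90,-16] → ·
  covered (8 px):
    · · · · · · · · · · · ·
    · · · · · · · · · · · ·
    · · · · · · · · · · · ·
    · · · · · · · · · · · ·
    · · · · · · · · · · · ·
    · # # · · · · · · · · ·
    · · # # # # # # · · · ·
    · · · · · · · · · · · ·
    · · · · · · · · · · · ·

Answer: 90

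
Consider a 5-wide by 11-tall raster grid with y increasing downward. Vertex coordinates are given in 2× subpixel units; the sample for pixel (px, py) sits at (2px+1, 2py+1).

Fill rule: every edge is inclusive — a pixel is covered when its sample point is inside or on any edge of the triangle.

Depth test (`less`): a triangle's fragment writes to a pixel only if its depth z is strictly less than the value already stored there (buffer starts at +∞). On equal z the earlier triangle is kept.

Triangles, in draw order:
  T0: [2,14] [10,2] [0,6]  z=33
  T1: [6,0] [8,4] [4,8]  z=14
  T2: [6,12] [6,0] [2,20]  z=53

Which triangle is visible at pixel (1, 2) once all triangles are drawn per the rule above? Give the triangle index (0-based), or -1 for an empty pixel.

T0:
  2·area = 88  (B↔C swapped to make it positive)
  edge (2, 14)→(0, 6): d=(-2,-8) inclusive
  edge (0, 6)→(10, 2): d=(10,-4) inclusive
  edge (10, 2)→(2, 14): d=(-8,12) inclusive
    (4,1)@(9, 3): e=[78,6,4] → #
    (1,2)@(3, 5): e=[26,2,60] → #
    (2,2)@(5, 5): e=[42,10,36] → #
    (3,2)@(7, 5): e=[58,18,12] → #
    (4,2)@(9, 5): e=[74,26,-12] → ·
    (0,3)@(1, 7): e=[6,14,68] → #
    (3,3)@(7, 7): e=[54,38,-4] → ·
    (0,4)@(1, 9): e=[2,34,52] → #
    (3,4)@(7, 9): e=[50,58,-20] → ·
    (0,5)@(1, 11): e=[-2,54,36] → ·
    (1,5)@(3, 11): e=[14,62,12] → #
    (2,5)@(5, 11): e=[30,70,-12] → ·
  covered (11 px):
    · · · · ·
    · · · · #
    · # # # ·
    # # # · ·
    # # # · ·
    · # · · ·
    · · · · ·
    · · · · ·
    · · · · ·
    · · · · ·
    · · · · ·
T1:
  2·area = 24
  edge (6, 0)→(8, 4): d=(2,4) inclusive
  edge (8, 4)→(4, 8): d=(-4,4) inclusive
  edge (4, 8)→(6, 0): d=(2,-8) inclusive
    (3,1)@(7, 3): e=[2,8,14] → #
    (4,1)@(9, 3): e=[-6,0,30] → ·  [on edge]
    (2,2)@(5, 5): e=[14,8,2] → #
    (3,2)@(7, 5): e=[6,0,18] → #  [on edge]
    (4,2)@(9, 5): e=[-2,-8,34] → ·
    (2,3)@(5, 7): e=[18,0,6] → #  [on edge]
    (3,3)@(7, 7): e=[10,-8,22] → ·
    (1,4)@(3, 9): e=[30,0,-6] → ·  [on edge]
    (2,4)@(5, 9): e=[22,-8,10] → ·
    (0,5)@(1, 11): e=[42,0,-18] → ·  [on edge]
  covered (4 px):
    · · · · ·
    · · · # ·
    · · # # ·
    · · # · ·
    · · · · ·
    · · · · ·
    · · · · ·
    · · · · ·
    · · · · ·
    · · · · ·
    · · · · ·
T2:
  2·area = 48  (B↔C swapped to make it positive)
  edge (6, 12)→(2, 20): d=(-4,8) inclusive
  edge (2, 20)→(6, 0): d=(4,-20) inclusive
  edge (6, 0)→(6, 12): d=(0,12) inclusive
    (2,2)@(5, 5): e=[36,0,12] → #  [on edge]
    (3,2)@(7, 5): e=[20,40,-12] → ·
    (2,3)@(5, 7): e=[28,8,12] → #
    (3,3)@(7, 7): e=[12,48,-12] → ·
    (2,4)@(5, 9): e=[20,16,12] → #
    (3,4)@(7, 9): e=[4,56,-12] → ·
    (2,5)@(5, 11): e=[12,24,12] → #
    (3,5)@(7, 11): e=[-4,64,-12] → ·
    (2,6)@(5, 13): e=[4,32,12] → #
    (3,6)@(7, 13): e=[-12,72,-12] → ·
    (1,7)@(3, 15): e=[12,0,36] → #  [on edge]
    (2,7)@(5, 15): e=[-4,40,12] → ·
  covered (7 px):
    · · · · ·
    · · · · ·
    · · # · ·
    · · # · ·
    · · # · ·
    · · # · ·
    · · # · ·
    · # · · ·
    · # · · ·
    · · · · ·
    · · · · ·

Z-buffer (winner per pixel, '.' = empty):
  . . . . .
  . . . 1 0
  . 0 1 1 .
  0 0 1 . .
  0 0 0 . .
  . 0 2 . .
  . . 2 . .
  . 2 . . .
  . 2 . . .
  . . . . .
  . . . . .

Answer: 0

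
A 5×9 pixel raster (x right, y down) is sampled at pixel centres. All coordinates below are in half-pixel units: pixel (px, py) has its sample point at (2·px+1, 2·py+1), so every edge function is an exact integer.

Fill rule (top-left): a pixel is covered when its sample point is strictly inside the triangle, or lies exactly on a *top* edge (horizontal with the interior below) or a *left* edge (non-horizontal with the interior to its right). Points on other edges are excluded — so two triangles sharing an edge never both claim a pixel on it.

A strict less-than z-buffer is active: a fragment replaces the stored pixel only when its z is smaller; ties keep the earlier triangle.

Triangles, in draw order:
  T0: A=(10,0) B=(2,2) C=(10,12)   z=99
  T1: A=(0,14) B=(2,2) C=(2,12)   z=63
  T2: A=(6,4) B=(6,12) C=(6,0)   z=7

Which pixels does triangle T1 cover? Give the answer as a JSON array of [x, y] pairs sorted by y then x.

T0:
  2·area = 96  (B↔C swapped to make it positive)
  edge (10, 0)→(10, 12): d=(0,12) right/bottom  bias=-1
  edge (10, 12)→(2, 2): d=(-8,-10) top-left  bias=+0
  edge (2, 2)→(10, 0): d=(8,-2) top-left  bias=+0
    (3,0)@(7, 1): e=[36,58,2] → X
    (4,0)@(9, 1): e=[12,78,6] → X
    (1,1)@(3, 3): e=[84,2,10] → X
    (2,1)@(5, 3): e=[60,22,14] → X
    (1,2)@(3, 5): e=[84,-14,26] → .
    (2,2)@(5, 5): e=[60,6,30] → X
    (2,3)@(5, 7): e=[60,-10,46] → .
    (3,3)@(7, 7): e=[36,10,50] → X
    (3,4)@(7, 9): e=[36,-6,66] → .
    (4,4)@(9, 9): e=[12,14,70] → X
    (4,5)@(9, 11): e=[12,-2,86] → .
  covered (12 px):
    . . . X X
    . X X X X
    . . X X X
    . . . X X
    . . . . X
    . . . . .
    . . . . .
    . . . . .
    . . . . .
T1:
  2·area = 20
  edge (0, 14)→(2, 2): d=(2,-12) top-left  bias=+0
  edge (2, 2)→(2, 12): d=(0,10) right/bottom  bias=-1
  edge (2, 12)→(0, 14): d=(-2,2) right/bottom  bias=-1
    (4,2)@(9, 5): e=[90,-70,0] → .  [on edge]
    (3,3)@(7, 7): e=[70,-50,0] → .  [on edge]
    (0,4)@(1, 9): e=[2,10,8] → X
    (1,4)@(3, 9): e=[26,-10,4] → .
    (2,4)@(5, 9): e=[50,-30,0] → .  [on edge]
    (0,5)@(1, 11): e=[6,10,4] → X
    (1,5)@(3, 11): e=[30,-10,0] → .  [on edge]
    (0,6)@(1, 13): e=[10,10,0] → .  [on edge]
  covered (2 px):
    . . . . .
    . . . . .
    . . . . .
    . . . . .
    X . . . .
    X . . . .
    . . . . .
    . . . . .
    . . . . .
T2:
  degenerate (2·area = 0) — covers nothing

Answer: [[0,4],[0,5]]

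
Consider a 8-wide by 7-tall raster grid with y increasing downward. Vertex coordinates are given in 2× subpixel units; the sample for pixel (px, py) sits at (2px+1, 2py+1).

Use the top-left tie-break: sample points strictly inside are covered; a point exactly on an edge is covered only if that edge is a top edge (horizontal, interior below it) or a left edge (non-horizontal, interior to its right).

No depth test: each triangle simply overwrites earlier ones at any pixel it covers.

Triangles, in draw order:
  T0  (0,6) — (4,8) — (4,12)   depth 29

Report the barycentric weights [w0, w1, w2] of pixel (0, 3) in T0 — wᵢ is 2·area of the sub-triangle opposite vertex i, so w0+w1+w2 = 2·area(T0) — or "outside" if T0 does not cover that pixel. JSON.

T0:
  2·area = 16
  edge (0, 6)→(4, 8): d=(4,2) right/bottom  bias=-1
  edge (4, 8)→(4, 12): d=(0,4) right/bottom  bias=-1
  edge (4, 12)→(0, 6): d=(-4,-6) top-left  bias=+0
    (0,3)@(1, 7): e=[2,12,2] → X
    (1,3)@(3, 7): e=[-2,4,14] → .
    (0,4)@(1, 9): e=[10,12,-6] → .
    (1,4)@(3, 9): e=[6,4,6] → X
    (2,4)@(5, 9): e=[2,-4,18] → .
    (1,5)@(3, 11): e=[14,4,-2] → .
  covered (2 px):
    . . . . . . . .
    . . . . . . . .
    . . . . . . . .
    X . . . . . . .
    . X . . . . . .
    . . . . . . . .
    . . . . . . . .

Final: [12,2,2]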